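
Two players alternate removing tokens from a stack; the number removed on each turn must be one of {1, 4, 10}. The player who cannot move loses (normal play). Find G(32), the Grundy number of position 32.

n :  0  1  2  3  4  5  6  7  8  9 10 11 12 13 14 15 16 17 18 19 20 21 22 23 24 25 26 27 28 29 30 31 32
G :  0  1  0  1  2  0  1  0  1  2  3  2  3  0  1  3  0  1  0  1  2  0  1  2  0  1  2  0  1  0  1  2  0

0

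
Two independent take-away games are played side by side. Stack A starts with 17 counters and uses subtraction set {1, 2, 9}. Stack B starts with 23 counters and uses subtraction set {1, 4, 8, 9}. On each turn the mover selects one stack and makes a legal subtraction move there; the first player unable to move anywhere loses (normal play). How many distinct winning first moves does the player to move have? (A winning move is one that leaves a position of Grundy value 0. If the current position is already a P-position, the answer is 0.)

0

Stack A, S = {1, 2, 9}:
G(0) = 0
G(1) = mex{0} = 1
G(2) = mex{1,0} = 2
G(3) = mex{2,1} = 0
G(4) = mex{0,2} = 1
G(5) = mex{1,0} = 2
G(6) = mex{2,1} = 0
G(7) = mex{0,2} = 1
G(8) = mex{1,0} = 2
G(9) = mex{2,1,0} = 3
G(10) = mex{3,2,1} = 0
G(11) = mex{0,3,2} = 1
G(12) = mex{1,0,0} = 2
G(13) = mex{2,1,1} = 0
G(14) = mex{0,2,2} = 1
G(15) = mex{1,0,0} = 2
G(16) = mex{2,1,1} = 0
G(17) = mex{0,2,2} = 1
G_A(17) = 1.
Stack B, S = {1, 4, 8, 9}:
G(0) = 0
G(1) = mex{0} = 1
G(2) = mex{1} = 0
G(3) = mex{0} = 1
G(4) = mex{1,0} = 2
G(5) = mex{2,1} = 0
G(6) = mex{0,0} = 1
G(7) = mex{1,1} = 0
G(8) = mex{0,2,0} = 1
G(9) = mex{1,0,1,0} = 2
G(10) = mex{2,1,0,1} = 3
G(11) = mex{3,0,1,0} = 2
G(12) = mex{2,1,2,1} = 0
G(13) = mex{0,2,0,2} = 1
G(14) = mex{1,3,1,0} = 2
G(15) = mex{2,2,0,1} = 3
G(16) = mex{3,0,1,0} = 2
G(17) = mex{2,1,2,1} = 0
G(18) = mex{0,2,3,2} = 1
G(19) = mex{1,3,2,3} = 0
G(20) = mex{0,2,0,2} = 1
G(21) = mex{1,0,1,0} = 2
G(22) = mex{2,1,2,1} = 0
G(23) = mex{0,0,3,2} = 1
G_B(23) = 1.
Combined Grundy value = 1 ⊕ 1 = 0.
A winning move leaves total XOR = 0, i.e. changes one component's Grundy value g to g ⊕ X where X is the current total.
Stack A: target g' = 1⊕0 = 1, but every legal move changes the Grundy value (mex property), so 0 moves.
Stack B: target g' = 1⊕0 = 1, but every legal move changes the Grundy value (mex property), so 0 moves.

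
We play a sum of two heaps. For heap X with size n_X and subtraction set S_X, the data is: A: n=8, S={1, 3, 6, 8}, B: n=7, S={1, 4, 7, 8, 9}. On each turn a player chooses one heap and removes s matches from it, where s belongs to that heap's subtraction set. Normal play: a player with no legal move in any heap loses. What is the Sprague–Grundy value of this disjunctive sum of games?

0

Heap A, S = {1, 3, 6, 8}:
G(0) = 0
G(1) = mex{0} = 1
G(2) = mex{1} = 0
G(3) = mex{0,0} = 1
G(4) = mex{1,1} = 0
G(5) = mex{0,0} = 1
G(6) = mex{1,1,0} = 2
G(7) = mex{2,0,1} = 3
G(8) = mex{3,1,0,0} = 2
G_A(8) = 2.
Heap B, S = {1, 4, 7, 8, 9}:
n : 0 1 2 3 4 5 6 7
G : 0 1 0 1 2 0 1 2
G_B(7) = 2.
Combined Grundy value = 2 ⊕ 2 = 0.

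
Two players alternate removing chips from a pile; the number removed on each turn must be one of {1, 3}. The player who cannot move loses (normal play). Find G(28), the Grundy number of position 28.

G(0) = 0
G(1) = mex{0} = 1
G(2) = mex{1} = 0
G(3) = mex{0,0} = 1
G(4) = mex{1,1} = 0
G(5) = mex{0,0} = 1
G(6) = mex{1,1} = 0
G(7) = mex{0,0} = 1
G(8) = mex{1,1} = 0
G(9) = mex{0,0} = 1
G(10) = mex{1,1} = 0
G(11) = mex{0,0} = 1
G(12) = mex{1,1} = 0
G(13) = mex{0,0} = 1
G(14) = mex{1,1} = 0
G(15) = mex{0,0} = 1
G(16) = mex{1,1} = 0
G(17) = mex{0,0} = 1
G(18) = mex{1,1} = 0
G(19) = mex{0,0} = 1
G(20) = mex{1,1} = 0
G(21) = mex{0,0} = 1
G(22) = mex{1,1} = 0
G(23) = mex{0,0} = 1
G(24) = mex{1,1} = 0
G(25) = mex{0,0} = 1
G(26) = mex{1,1} = 0
G(27) = mex{0,0} = 1
G(28) = mex{1,1} = 0

0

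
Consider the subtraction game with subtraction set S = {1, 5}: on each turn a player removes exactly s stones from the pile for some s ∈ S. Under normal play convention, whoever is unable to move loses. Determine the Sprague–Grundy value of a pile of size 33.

G(0) = 0
G(1) = mex{0} = 1
G(2) = mex{1} = 0
G(3) = mex{0} = 1
G(4) = mex{1} = 0
G(5) = mex{0,0} = 1
G(6) = mex{1,1} = 0
G(7) = mex{0,0} = 1
G(8) = mex{1,1} = 0
G(9) = mex{0,0} = 1
G(10) = mex{1,1} = 0
G(11) = mex{0,0} = 1
G(12) = mex{1,1} = 0
G(13) = mex{0,0} = 1
G(14) = mex{1,1} = 0
G(15) = mex{0,0} = 1
G(16) = mex{1,1} = 0
G(17) = mex{0,0} = 1
G(18) = mex{1,1} = 0
G(19) = mex{0,0} = 1
G(20) = mex{1,1} = 0
G(21) = mex{0,0} = 1
G(22) = mex{1,1} = 0
G(23) = mex{0,0} = 1
G(24) = mex{1,1} = 0
G(25) = mex{0,0} = 1
G(26) = mex{1,1} = 0
G(27) = mex{0,0} = 1
G(28) = mex{1,1} = 0
G(29) = mex{0,0} = 1
G(30) = mex{1,1} = 0
G(31) = mex{0,0} = 1
G(32) = mex{1,1} = 0
G(33) = mex{0,0} = 1

1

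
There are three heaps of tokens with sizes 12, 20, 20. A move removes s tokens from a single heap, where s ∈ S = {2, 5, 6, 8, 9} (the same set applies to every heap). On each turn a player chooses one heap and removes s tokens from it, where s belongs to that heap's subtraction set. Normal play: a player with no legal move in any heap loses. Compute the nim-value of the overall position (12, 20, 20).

All heaps use S = {2, 5, 6, 8, 9}:
n :  0  1  2  3  4  5  6  7  8  9 10 11 12 13 14 15 16 17 18 19 20
G :  0  0  1  1  0  2  1  3  2  2  3  0  2  1  0  0  1  1  0  2  1
Heap A: G(12) = 2.
Heap B: G(20) = 1.
Heap C: G(20) = 1.
Combined Grundy value = 2 ⊕ 1 ⊕ 1 = 2.

2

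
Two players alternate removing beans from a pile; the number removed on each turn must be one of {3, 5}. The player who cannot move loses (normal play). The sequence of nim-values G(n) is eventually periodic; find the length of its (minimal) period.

8

n :  0  1  2  3  4  5  6  7  8  9 10 11 12 13 14 15 16 17
G :  0  0  0  1  1  1  2  2  0  0  0  1  1  1  2  2  0  0
G(n+8) = G(n) holds for n = 0,…,4 (a full window of length max(S) = 5), so the sequence is purely periodic with period 8.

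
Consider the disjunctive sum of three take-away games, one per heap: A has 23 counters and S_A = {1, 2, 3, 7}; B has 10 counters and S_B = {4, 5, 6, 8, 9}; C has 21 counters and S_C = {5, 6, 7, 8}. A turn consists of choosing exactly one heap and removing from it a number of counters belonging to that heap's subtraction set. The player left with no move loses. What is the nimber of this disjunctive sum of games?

Heap A, S = {1, 2, 3, 7}:
G(0) = 0
G(1) = mex{0} = 1
G(2) = mex{1,0} = 2
G(3) = mex{2,1,0} = 3
G(4) = mex{3,2,1} = 0
G(5) = mex{0,3,2} = 1
G(6) = mex{1,0,3} = 2
G(7) = mex{2,1,0,0} = 3
G(8) = mex{3,2,1,1} = 0
G(9) = mex{0,3,2,2} = 1
G(10) = mex{1,0,3,3} = 2
G(11) = mex{2,1,0,0} = 3
G(12) = mex{3,2,1,1} = 0
G(13) = mex{0,3,2,2} = 1
G(14) = mex{1,0,3,3} = 2
G(15) = mex{2,1,0,0} = 3
G(16) = mex{3,2,1,1} = 0
G(17) = mex{0,3,2,2} = 1
G(18) = mex{1,0,3,3} = 2
G(19) = mex{2,1,0,0} = 3
G(20) = mex{3,2,1,1} = 0
G(21) = mex{0,3,2,2} = 1
G(22) = mex{1,0,3,3} = 2
G(23) = mex{2,1,0,0} = 3
G_A(23) = 3.
Heap B, S = {4, 5, 6, 8, 9}:
G(0) = 0
G(1) = mex{} = 0
G(2) = mex{} = 0
G(3) = mex{} = 0
G(4) = mex{0} = 1
G(5) = mex{0,0} = 1
G(6) = mex{0,0,0} = 1
G(7) = mex{0,0,0} = 1
G(8) = mex{1,0,0,0} = 2
G(9) = mex{1,1,0,0,0} = 2
G(10) = mex{1,1,1,0,0} = 2
G_B(10) = 2.
Heap C, S = {5, 6, 7, 8}:
n :  0  1  2  3  4  5  6  7  8  9 10 11 12 13 14 15 16 17 18 19 20 21
G :  0  0  0  0  0  1  1  1  1  1  2  2  2  0  0  0  0  0  1  1  1  1
G_C(21) = 1.
Combined Grundy value = 3 ⊕ 2 ⊕ 1 = 0.

0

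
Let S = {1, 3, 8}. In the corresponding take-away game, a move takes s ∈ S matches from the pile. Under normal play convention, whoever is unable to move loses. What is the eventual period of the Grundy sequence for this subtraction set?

n :  0  1  2  3  4  5  6  7  8  9 10 11 12 13 14 15 16 17 18 19 20 21 22 23
G :  0  1  0  1  0  1  0  1  2  3  2  0  1  0  1  0  1  0  1  2  3  2  0  1
G(n+11) = G(n) holds for n = 0,…,7 (a full window of length max(S) = 8), so the sequence is purely periodic with period 11.

11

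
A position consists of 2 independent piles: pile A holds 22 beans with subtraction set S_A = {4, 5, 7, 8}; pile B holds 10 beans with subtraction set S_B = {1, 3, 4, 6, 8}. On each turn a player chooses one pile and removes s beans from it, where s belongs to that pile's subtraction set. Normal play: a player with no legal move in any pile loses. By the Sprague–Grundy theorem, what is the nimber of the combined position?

Pile A, S = {4, 5, 7, 8}:
n :  0  1  2  3  4  5  6  7  8  9 10 11 12 13 14 15 16 17 18 19 20 21 22
G :  0  0  0  0  1  1  1  1  2  2  2  2  0  0  0  0  1  1  1  1  2  2  2
G_A(22) = 2.
Pile B, S = {1, 3, 4, 6, 8}:
n :  0  1  2  3  4  5  6  7  8  9 10
G :  0  1  0  1  2  3  2  0  1  0  1
G_B(10) = 1.
Combined Grundy value = 2 ⊕ 1 = 3.

3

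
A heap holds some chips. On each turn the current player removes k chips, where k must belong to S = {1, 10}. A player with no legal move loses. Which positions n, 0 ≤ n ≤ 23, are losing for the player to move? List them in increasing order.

0, 2, 4, 6, 8, 11, 13, 15, 17, 19, 22

G(0) = 0
G(1) = mex{0} = 1
G(2) = mex{1} = 0
G(3) = mex{0} = 1
G(4) = mex{1} = 0
G(5) = mex{0} = 1
G(6) = mex{1} = 0
G(7) = mex{0} = 1
G(8) = mex{1} = 0
G(9) = mex{0} = 1
G(10) = mex{1,0} = 2
G(11) = mex{2,1} = 0
G(12) = mex{0,0} = 1
G(13) = mex{1,1} = 0
G(14) = mex{0,0} = 1
G(15) = mex{1,1} = 0
G(16) = mex{0,0} = 1
G(17) = mex{1,1} = 0
G(18) = mex{0,0} = 1
G(19) = mex{1,1} = 0
G(20) = mex{0,2} = 1
G(21) = mex{1,0} = 2
G(22) = mex{2,1} = 0
G(23) = mex{0,0} = 1
P-positions are exactly the n with G(n) = 0.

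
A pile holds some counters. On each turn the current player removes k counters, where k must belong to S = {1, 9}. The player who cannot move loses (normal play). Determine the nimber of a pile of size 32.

0

G(0) = 0
G(1) = mex{0} = 1
G(2) = mex{1} = 0
G(3) = mex{0} = 1
G(4) = mex{1} = 0
G(5) = mex{0} = 1
G(6) = mex{1} = 0
G(7) = mex{0} = 1
G(8) = mex{1} = 0
G(9) = mex{0,0} = 1
G(10) = mex{1,1} = 0
G(11) = mex{0,0} = 1
G(12) = mex{1,1} = 0
G(13) = mex{0,0} = 1
G(14) = mex{1,1} = 0
G(15) = mex{0,0} = 1
G(16) = mex{1,1} = 0
G(17) = mex{0,0} = 1
G(18) = mex{1,1} = 0
G(19) = mex{0,0} = 1
G(20) = mex{1,1} = 0
G(21) = mex{0,0} = 1
G(22) = mex{1,1} = 0
G(23) = mex{0,0} = 1
G(24) = mex{1,1} = 0
G(25) = mex{0,0} = 1
G(26) = mex{1,1} = 0
G(27) = mex{0,0} = 1
G(28) = mex{1,1} = 0
G(29) = mex{0,0} = 1
G(30) = mex{1,1} = 0
G(31) = mex{0,0} = 1
G(32) = mex{1,1} = 0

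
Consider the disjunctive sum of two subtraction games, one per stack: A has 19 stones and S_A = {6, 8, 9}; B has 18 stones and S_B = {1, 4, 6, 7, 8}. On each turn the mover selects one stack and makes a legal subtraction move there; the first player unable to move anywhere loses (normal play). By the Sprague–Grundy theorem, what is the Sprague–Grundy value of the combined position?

2

Stack A, S = {6, 8, 9}:
G(0) = 0
G(1) = mex{} = 0
G(2) = mex{} = 0
G(3) = mex{} = 0
G(4) = mex{} = 0
G(5) = mex{} = 0
G(6) = mex{0} = 1
G(7) = mex{0} = 1
G(8) = mex{0,0} = 1
G(9) = mex{0,0,0} = 1
G(10) = mex{0,0,0} = 1
G(11) = mex{0,0,0} = 1
G(12) = mex{1,0,0} = 2
G(13) = mex{1,0,0} = 2
G(14) = mex{1,1,0} = 2
G(15) = mex{1,1,1} = 0
G(16) = mex{1,1,1} = 0
G(17) = mex{1,1,1} = 0
G(18) = mex{2,1,1} = 0
G(19) = mex{2,1,1} = 0
G_A(19) = 0.
Stack B, S = {1, 4, 6, 7, 8}:
G(0) = 0
G(1) = mex{0} = 1
G(2) = mex{1} = 0
G(3) = mex{0} = 1
G(4) = mex{1,0} = 2
G(5) = mex{2,1} = 0
G(6) = mex{0,0,0} = 1
G(7) = mex{1,1,1,0} = 2
G(8) = mex{2,2,0,1,0} = 3
G(9) = mex{3,0,1,0,1} = 2
G(10) = mex{2,1,2,1,0} = 3
G(11) = mex{3,2,0,2,1} = 4
G(12) = mex{4,3,1,0,2} = 5
G(13) = mex{5,2,2,1,0} = 3
G(14) = mex{3,3,3,2,1} = 0
G(15) = mex{0,4,2,3,2} = 1
G(16) = mex{1,5,3,2,3} = 0
G(17) = mex{0,3,4,3,2} = 1
G(18) = mex{1,0,5,4,3} = 2
G_B(18) = 2.
Combined Grundy value = 0 ⊕ 2 = 2.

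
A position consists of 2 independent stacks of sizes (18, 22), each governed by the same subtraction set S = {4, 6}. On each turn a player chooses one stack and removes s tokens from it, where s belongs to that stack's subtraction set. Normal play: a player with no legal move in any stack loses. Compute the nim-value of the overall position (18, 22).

All stacks use S = {4, 6}:
G(0) = 0
G(1) = mex{} = 0
G(2) = mex{} = 0
G(3) = mex{} = 0
G(4) = mex{0} = 1
G(5) = mex{0} = 1
G(6) = mex{0,0} = 1
G(7) = mex{0,0} = 1
G(8) = mex{1,0} = 2
G(9) = mex{1,0} = 2
G(10) = mex{1,1} = 0
G(11) = mex{1,1} = 0
G(12) = mex{2,1} = 0
G(13) = mex{2,1} = 0
G(14) = mex{0,2} = 1
G(15) = mex{0,2} = 1
G(16) = mex{0,0} = 1
G(17) = mex{0,0} = 1
G(18) = mex{1,0} = 2
G(19) = mex{1,0} = 2
G(20) = mex{1,1} = 0
G(21) = mex{1,1} = 0
G(22) = mex{2,1} = 0
Stack A: G(18) = 2.
Stack B: G(22) = 0.
Combined Grundy value = 2 ⊕ 0 = 2.

2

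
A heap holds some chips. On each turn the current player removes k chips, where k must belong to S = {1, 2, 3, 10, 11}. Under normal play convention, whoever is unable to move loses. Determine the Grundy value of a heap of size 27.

3

G(0) = 0
G(1) = mex{0} = 1
G(2) = mex{1,0} = 2
G(3) = mex{2,1,0} = 3
G(4) = mex{3,2,1} = 0
G(5) = mex{0,3,2} = 1
G(6) = mex{1,0,3} = 2
G(7) = mex{2,1,0} = 3
G(8) = mex{3,2,1} = 0
G(9) = mex{0,3,2} = 1
G(10) = mex{1,0,3,0} = 2
G(11) = mex{2,1,0,1,0} = 3
G(12) = mex{3,2,1,2,1} = 0
G(13) = mex{0,3,2,3,2} = 1
G(14) = mex{1,0,3,0,3} = 2
G(15) = mex{2,1,0,1,0} = 3
G(16) = mex{3,2,1,2,1} = 0
G(17) = mex{0,3,2,3,2} = 1
G(18) = mex{1,0,3,0,3} = 2
G(19) = mex{2,1,0,1,0} = 3
G(20) = mex{3,2,1,2,1} = 0
G(21) = mex{0,3,2,3,2} = 1
G(22) = mex{1,0,3,0,3} = 2
G(23) = mex{2,1,0,1,0} = 3
G(24) = mex{3,2,1,2,1} = 0
G(25) = mex{0,3,2,3,2} = 1
G(26) = mex{1,0,3,0,3} = 2
G(27) = mex{2,1,0,1,0} = 3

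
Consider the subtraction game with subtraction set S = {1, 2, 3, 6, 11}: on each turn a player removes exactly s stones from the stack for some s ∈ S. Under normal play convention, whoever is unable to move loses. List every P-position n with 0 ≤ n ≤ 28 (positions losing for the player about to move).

0, 4, 8, 12, 16, 20, 24, 28

G(0) = 0
G(1) = mex{0} = 1
G(2) = mex{1,0} = 2
G(3) = mex{2,1,0} = 3
G(4) = mex{3,2,1} = 0
G(5) = mex{0,3,2} = 1
G(6) = mex{1,0,3,0} = 2
G(7) = mex{2,1,0,1} = 3
G(8) = mex{3,2,1,2} = 0
G(9) = mex{0,3,2,3} = 1
G(10) = mex{1,0,3,0} = 2
G(11) = mex{2,1,0,1,0} = 3
G(12) = mex{3,2,1,2,1} = 0
G(13) = mex{0,3,2,3,2} = 1
G(14) = mex{1,0,3,0,3} = 2
G(15) = mex{2,1,0,1,0} = 3
G(16) = mex{3,2,1,2,1} = 0
G(17) = mex{0,3,2,3,2} = 1
G(18) = mex{1,0,3,0,3} = 2
G(19) = mex{2,1,0,1,0} = 3
G(20) = mex{3,2,1,2,1} = 0
G(21) = mex{0,3,2,3,2} = 1
G(22) = mex{1,0,3,0,3} = 2
G(23) = mex{2,1,0,1,0} = 3
G(24) = mex{3,2,1,2,1} = 0
G(25) = mex{0,3,2,3,2} = 1
G(26) = mex{1,0,3,0,3} = 2
G(27) = mex{2,1,0,1,0} = 3
G(28) = mex{3,2,1,2,1} = 0
P-positions are exactly the n with G(n) = 0.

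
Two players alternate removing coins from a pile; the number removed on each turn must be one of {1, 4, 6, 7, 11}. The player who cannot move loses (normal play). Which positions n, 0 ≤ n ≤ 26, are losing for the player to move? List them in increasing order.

0, 2, 5, 10, 15, 18, 20, 23

G(0) = 0
G(1) = mex{0} = 1
G(2) = mex{1} = 0
G(3) = mex{0} = 1
G(4) = mex{1,0} = 2
G(5) = mex{2,1} = 0
G(6) = mex{0,0,0} = 1
G(7) = mex{1,1,1,0} = 2
G(8) = mex{2,2,0,1} = 3
G(9) = mex{3,0,1,0} = 2
G(10) = mex{2,1,2,1} = 0
G(11) = mex{0,2,0,2,0} = 1
G(12) = mex{1,3,1,0,1} = 2
G(13) = mex{2,2,2,1,0} = 3
G(14) = mex{3,0,3,2,1} = 4
G(15) = mex{4,1,2,3,2} = 0
G(16) = mex{0,2,0,2,0} = 1
G(17) = mex{1,3,1,0,1} = 2
G(18) = mex{2,4,2,1,2} = 0
G(19) = mex{0,0,3,2,3} = 1
G(20) = mex{1,1,4,3,2} = 0
G(21) = mex{0,2,0,4,0} = 1
G(22) = mex{1,0,1,0,1} = 2
G(23) = mex{2,1,2,1,2} = 0
G(24) = mex{0,0,0,2,3} = 1
G(25) = mex{1,1,1,0,4} = 2
G(26) = mex{2,2,0,1,0} = 3
P-positions are exactly the n with G(n) = 0.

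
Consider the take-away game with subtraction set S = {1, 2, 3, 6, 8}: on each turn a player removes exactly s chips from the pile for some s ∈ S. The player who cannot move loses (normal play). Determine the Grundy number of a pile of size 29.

2

G(0) = 0
G(1) = mex{0} = 1
G(2) = mex{1,0} = 2
G(3) = mex{2,1,0} = 3
G(4) = mex{3,2,1} = 0
G(5) = mex{0,3,2} = 1
G(6) = mex{1,0,3,0} = 2
G(7) = mex{2,1,0,1} = 3
G(8) = mex{3,2,1,2,0} = 4
G(9) = mex{4,3,2,3,1} = 0
G(10) = mex{0,4,3,0,2} = 1
G(11) = mex{1,0,4,1,3} = 2
G(12) = mex{2,1,0,2,0} = 3
G(13) = mex{3,2,1,3,1} = 0
G(14) = mex{0,3,2,4,2} = 1
G(15) = mex{1,0,3,0,3} = 2
G(16) = mex{2,1,0,1,4} = 3
G(17) = mex{3,2,1,2,0} = 4
G(18) = mex{4,3,2,3,1} = 0
G(19) = mex{0,4,3,0,2} = 1
G(20) = mex{1,0,4,1,3} = 2
G(21) = mex{2,1,0,2,0} = 3
G(22) = mex{3,2,1,3,1} = 0
G(23) = mex{0,3,2,4,2} = 1
G(24) = mex{1,0,3,0,3} = 2
G(25) = mex{2,1,0,1,4} = 3
G(26) = mex{3,2,1,2,0} = 4
G(27) = mex{4,3,2,3,1} = 0
G(28) = mex{0,4,3,0,2} = 1
G(29) = mex{1,0,4,1,3} = 2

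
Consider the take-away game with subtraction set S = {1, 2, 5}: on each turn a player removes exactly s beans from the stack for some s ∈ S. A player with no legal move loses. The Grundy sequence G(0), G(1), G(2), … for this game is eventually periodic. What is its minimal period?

3

n :  0  1  2  3  4  5  6  7  8  9 10 11 12 13 14
G :  0  1  2  0  1  2  0  1  2  0  1  2  0  1  2
G(n+3) = G(n) holds for n = 0,…,4 (a full window of length max(S) = 5), so the sequence is purely periodic with period 3.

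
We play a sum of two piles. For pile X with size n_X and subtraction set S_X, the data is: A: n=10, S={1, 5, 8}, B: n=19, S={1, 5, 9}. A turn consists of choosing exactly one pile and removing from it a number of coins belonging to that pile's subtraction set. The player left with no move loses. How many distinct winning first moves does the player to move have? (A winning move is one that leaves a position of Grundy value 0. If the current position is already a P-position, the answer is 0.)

1

Pile A, S = {1, 5, 8}:
G(0) = 0
G(1) = mex{0} = 1
G(2) = mex{1} = 0
G(3) = mex{0} = 1
G(4) = mex{1} = 0
G(5) = mex{0,0} = 1
G(6) = mex{1,1} = 0
G(7) = mex{0,0} = 1
G(8) = mex{1,1,0} = 2
G(9) = mex{2,0,1} = 3
G(10) = mex{3,1,0} = 2
G_A(10) = 2.
Pile B, S = {1, 5, 9}:
n :  0  1  2  3  4  5  6  7  8  9 10 11 12 13 14 15 16 17 18 19
G :  0  1  0  1  0  1  0  1  0  1  0  1  0  1  0  1  0  1  0  1
G_B(19) = 1.
Combined Grundy value = 2 ⊕ 1 = 3.
A winning move leaves total XOR = 0, i.e. changes one component's Grundy value g to g ⊕ X where X is the current total.
Pile A: need g' = 2⊕3 = 1. Options: 10−1→G=3, 10−5→G=1, 10−8→G=0. Hits: 1.
Pile B: need g' = 1⊕3 = 2. Options: 19−1→G=0, 19−5→G=0, 19−9→G=0. Hits: 0.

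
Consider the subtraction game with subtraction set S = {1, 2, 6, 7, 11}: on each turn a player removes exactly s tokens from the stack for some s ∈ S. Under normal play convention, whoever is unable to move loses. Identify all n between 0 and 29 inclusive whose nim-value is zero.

0, 3, 8, 12, 16, 20, 24, 28

n :  0  1  2  3  4  5  6  7  8  9 10 11 12 13 14 15 16 17 18 19 20 21 22 23 24 25 26 27 28 29
G :  0  1  2  0  1  2  3  4  0  1  2  3  0  1  2  3  0  1  2  3  0  1  2  3  0  1  2  3  0  1
P-positions are exactly the n with G(n) = 0.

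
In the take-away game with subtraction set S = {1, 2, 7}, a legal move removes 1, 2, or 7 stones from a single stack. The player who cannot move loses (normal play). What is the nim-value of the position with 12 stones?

0

G(0) = 0
G(1) = mex{0} = 1
G(2) = mex{1,0} = 2
G(3) = mex{2,1} = 0
G(4) = mex{0,2} = 1
G(5) = mex{1,0} = 2
G(6) = mex{2,1} = 0
G(7) = mex{0,2,0} = 1
G(8) = mex{1,0,1} = 2
G(9) = mex{2,1,2} = 0
G(10) = mex{0,2,0} = 1
G(11) = mex{1,0,1} = 2
G(12) = mex{2,1,2} = 0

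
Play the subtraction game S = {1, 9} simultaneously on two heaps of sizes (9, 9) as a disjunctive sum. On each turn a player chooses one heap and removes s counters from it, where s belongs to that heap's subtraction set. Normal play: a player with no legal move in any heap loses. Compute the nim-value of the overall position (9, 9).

0

All heaps use S = {1, 9}:
G(0) = 0
G(1) = mex{0} = 1
G(2) = mex{1} = 0
G(3) = mex{0} = 1
G(4) = mex{1} = 0
G(5) = mex{0} = 1
G(6) = mex{1} = 0
G(7) = mex{0} = 1
G(8) = mex{1} = 0
G(9) = mex{0,0} = 1
Heap A: G(9) = 1.
Heap B: G(9) = 1.
Combined Grundy value = 1 ⊕ 1 = 0.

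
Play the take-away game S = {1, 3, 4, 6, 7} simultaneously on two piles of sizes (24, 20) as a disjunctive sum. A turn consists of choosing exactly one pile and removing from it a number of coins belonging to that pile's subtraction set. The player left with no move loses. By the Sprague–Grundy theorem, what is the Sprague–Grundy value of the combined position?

2

All piles use S = {1, 3, 4, 6, 7}:
n :  0  1  2  3  4  5  6  7  8  9 10 11 12 13 14 15 16 17 18 19 20 21 22 23 24
G :  0  1  0  1  2  3  2  3  4  5  0  1  0  1  2  3  2  3  4  5  0  1  0  1  2
Pile A: G(24) = 2.
Pile B: G(20) = 0.
Combined Grundy value = 2 ⊕ 0 = 2.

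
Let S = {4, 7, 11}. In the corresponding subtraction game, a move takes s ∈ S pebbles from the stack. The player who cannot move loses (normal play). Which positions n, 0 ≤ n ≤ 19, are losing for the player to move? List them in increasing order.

n :  0  1  2  3  4  5  6  7  8  9 10 11 12 13 14 15 16 17 18 19
G :  0  0  0  0  1  1  1  1  2  2  2  2  3  3  3  0  0  0  0  1
P-positions are exactly the n with G(n) = 0.

0, 1, 2, 3, 15, 16, 17, 18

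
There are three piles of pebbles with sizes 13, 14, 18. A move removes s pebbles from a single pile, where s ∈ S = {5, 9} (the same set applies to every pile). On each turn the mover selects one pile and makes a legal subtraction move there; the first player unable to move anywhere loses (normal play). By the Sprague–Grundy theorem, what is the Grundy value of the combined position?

All piles use S = {5, 9}:
n :  0  1  2  3  4  5  6  7  8  9 10 11 12 13 14 15 16 17 18
G :  0  0  0  0  0  1  1  1  1  1  2  2  2  2  0  0  0  0  0
Pile A: G(13) = 2.
Pile B: G(14) = 0.
Pile C: G(18) = 0.
Combined Grundy value = 2 ⊕ 0 ⊕ 0 = 2.

2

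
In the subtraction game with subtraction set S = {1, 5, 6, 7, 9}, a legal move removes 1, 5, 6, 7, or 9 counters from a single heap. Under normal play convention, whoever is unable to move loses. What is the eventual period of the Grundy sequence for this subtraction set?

n :  0  1  2  3  4  5  6  7  8  9 10 11 12 13 14 15 16 17 18 19 20 21 22 23 24 25
G :  0  1  0  1  0  1  2  3  2  3  2  3  0  1  0  1  0  1  2  3  2  3  2  3  0  1
G(n+12) = G(n) holds for n = 0,…,8 (a full window of length max(S) = 9), so the sequence is purely periodic with period 12.

12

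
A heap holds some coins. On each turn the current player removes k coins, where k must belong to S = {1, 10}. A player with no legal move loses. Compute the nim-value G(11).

G(0) = 0
G(1) = mex{0} = 1
G(2) = mex{1} = 0
G(3) = mex{0} = 1
G(4) = mex{1} = 0
G(5) = mex{0} = 1
G(6) = mex{1} = 0
G(7) = mex{0} = 1
G(8) = mex{1} = 0
G(9) = mex{0} = 1
G(10) = mex{1,0} = 2
G(11) = mex{2,1} = 0

0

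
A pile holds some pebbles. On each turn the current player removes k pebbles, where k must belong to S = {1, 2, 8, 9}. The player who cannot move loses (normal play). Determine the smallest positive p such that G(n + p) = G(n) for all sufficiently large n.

10

n :  0  1  2  3  4  5  6  7  8  9 10 11 12 13 14 15 16 17 18 19 20 21
G :  0  1  2  0  1  2  0  1  2  3  0  1  2  0  1  2  0  1  2  3  0  1
G(n+10) = G(n) holds for n = 0,…,8 (a full window of length max(S) = 9), so the sequence is purely periodic with period 10.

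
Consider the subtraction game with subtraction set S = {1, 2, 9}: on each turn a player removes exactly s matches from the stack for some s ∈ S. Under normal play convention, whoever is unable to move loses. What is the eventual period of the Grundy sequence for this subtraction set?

10

G(0) = 0
G(1) = mex{0} = 1
G(2) = mex{1,0} = 2
G(3) = mex{2,1} = 0
G(4) = mex{0,2} = 1
G(5) = mex{1,0} = 2
G(6) = mex{2,1} = 0
G(7) = mex{0,2} = 1
G(8) = mex{1,0} = 2
G(9) = mex{2,1,0} = 3
G(10) = mex{3,2,1} = 0
G(11) = mex{0,3,2} = 1
G(12) = mex{1,0,0} = 2
G(13) = mex{2,1,1} = 0
G(14) = mex{0,2,2} = 1
G(15) = mex{1,0,0} = 2
G(16) = mex{2,1,1} = 0
G(17) = mex{0,2,2} = 1
G(18) = mex{1,0,3} = 2
G(19) = mex{2,1,0} = 3
G(20) = mex{3,2,1} = 0
G(21) = mex{0,3,2} = 1
G(n+10) = G(n) holds for n = 0,…,8 (a full window of length max(S) = 9), so the sequence is purely periodic with period 10.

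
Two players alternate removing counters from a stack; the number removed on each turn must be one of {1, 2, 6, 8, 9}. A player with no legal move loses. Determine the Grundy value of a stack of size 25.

1

n :  0  1  2  3  4  5  6  7  8  9 10 11 12 13 14 15 16 17 18 19 20 21 22 23 24 25
G :  0  1  2  0  1  2  3  0  1  2  0  1  2  3  0  1  2  0  1  2  3  0  1  2  0  1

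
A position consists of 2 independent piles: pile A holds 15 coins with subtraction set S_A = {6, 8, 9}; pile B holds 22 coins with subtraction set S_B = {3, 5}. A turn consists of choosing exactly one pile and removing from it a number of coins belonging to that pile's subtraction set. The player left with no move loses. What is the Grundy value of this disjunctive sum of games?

Pile A, S = {6, 8, 9}:
G(0) = 0
G(1) = mex{} = 0
G(2) = mex{} = 0
G(3) = mex{} = 0
G(4) = mex{} = 0
G(5) = mex{} = 0
G(6) = mex{0} = 1
G(7) = mex{0} = 1
G(8) = mex{0,0} = 1
G(9) = mex{0,0,0} = 1
G(10) = mex{0,0,0} = 1
G(11) = mex{0,0,0} = 1
G(12) = mex{1,0,0} = 2
G(13) = mex{1,0,0} = 2
G(14) = mex{1,1,0} = 2
G(15) = mex{1,1,1} = 0
G_A(15) = 0.
Pile B, S = {3, 5}:
n :  0  1  2  3  4  5  6  7  8  9 10 11 12 13 14 15 16 17 18 19 20 21 22
G :  0  0  0  1  1  1  2  2  0  0  0  1  1  1  2  2  0  0  0  1  1  1  2
G_B(22) = 2.
Combined Grundy value = 0 ⊕ 2 = 2.

2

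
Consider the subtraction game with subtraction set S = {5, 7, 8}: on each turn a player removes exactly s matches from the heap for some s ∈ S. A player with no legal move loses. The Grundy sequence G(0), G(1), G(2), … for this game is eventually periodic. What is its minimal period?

13

G(0) = 0
G(1) = mex{} = 0
G(2) = mex{} = 0
G(3) = mex{} = 0
G(4) = mex{} = 0
G(5) = mex{0} = 1
G(6) = mex{0} = 1
G(7) = mex{0,0} = 1
G(8) = mex{0,0,0} = 1
G(9) = mex{0,0,0} = 1
G(10) = mex{1,0,0} = 2
G(11) = mex{1,0,0} = 2
G(12) = mex{1,1,0} = 2
G(13) = mex{1,1,1} = 0
G(14) = mex{1,1,1} = 0
G(15) = mex{2,1,1} = 0
G(16) = mex{2,1,1} = 0
G(17) = mex{2,2,1} = 0
G(18) = mex{0,2,2} = 1
G(19) = mex{0,2,2} = 1
G(20) = mex{0,0,2} = 1
G(21) = mex{0,0,0} = 1
G(22) = mex{0,0,0} = 1
G(23) = mex{1,0,0} = 2
G(24) = mex{1,0,0} = 2
G(25) = mex{1,1,0} = 2
G(26) = mex{1,1,1} = 0
G(27) = mex{1,1,1} = 0
G(n+13) = G(n) holds for n = 0,…,7 (a full window of length max(S) = 8), so the sequence is purely periodic with period 13.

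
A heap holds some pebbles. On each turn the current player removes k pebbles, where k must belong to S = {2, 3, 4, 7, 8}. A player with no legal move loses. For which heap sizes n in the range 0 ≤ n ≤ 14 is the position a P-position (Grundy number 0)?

G(0) = 0
G(1) = mex{} = 0
G(2) = mex{0} = 1
G(3) = mex{0,0} = 1
G(4) = mex{1,0,0} = 2
G(5) = mex{1,1,0} = 2
G(6) = mex{2,1,1} = 0
G(7) = mex{2,2,1,0} = 3
G(8) = mex{0,2,2,0,0} = 1
G(9) = mex{3,0,2,1,0} = 4
G(10) = mex{1,3,0,1,1} = 2
G(11) = mex{4,1,3,2,1} = 0
G(12) = mex{2,4,1,2,2} = 0
G(13) = mex{0,2,4,0,2} = 1
G(14) = mex{0,0,2,3,0} = 1
P-positions are exactly the n with G(n) = 0.

0, 1, 6, 11, 12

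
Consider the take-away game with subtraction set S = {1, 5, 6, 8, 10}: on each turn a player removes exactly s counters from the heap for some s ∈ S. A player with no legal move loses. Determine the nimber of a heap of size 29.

n :  0  1  2  3  4  5  6  7  8  9 10 11 12 13 14 15 16 17 18 19 20 21 22 23 24 25 26 27 28 29
G :  0  1  0  1  0  1  2  3  2  3  2  0  1  0  1  0  1  2  3  2  3  2  0  1  0  1  0  1  2  3

3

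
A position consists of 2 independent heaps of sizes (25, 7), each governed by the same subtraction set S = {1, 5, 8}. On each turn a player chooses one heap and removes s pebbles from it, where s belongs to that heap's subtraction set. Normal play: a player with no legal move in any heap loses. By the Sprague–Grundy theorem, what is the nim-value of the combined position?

3

All heaps use S = {1, 5, 8}:
n :  0  1  2  3  4  5  6  7  8  9 10 11 12 13 14 15 16 17 18 19 20 21 22 23 24 25
G :  0  1  0  1  0  1  0  1  2  3  2  3  2  0  1  0  1  0  1  0  1  2  3  2  3  2
Heap A: G(25) = 2.
Heap B: G(7) = 1.
Combined Grundy value = 2 ⊕ 1 = 3.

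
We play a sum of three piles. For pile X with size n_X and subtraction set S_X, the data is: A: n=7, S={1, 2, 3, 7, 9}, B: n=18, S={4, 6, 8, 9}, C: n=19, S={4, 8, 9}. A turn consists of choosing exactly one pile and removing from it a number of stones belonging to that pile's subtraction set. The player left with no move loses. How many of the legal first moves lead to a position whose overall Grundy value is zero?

6

Pile A, S = {1, 2, 3, 7, 9}:
G(0) = 0
G(1) = mex{0} = 1
G(2) = mex{1,0} = 2
G(3) = mex{2,1,0} = 3
G(4) = mex{3,2,1} = 0
G(5) = mex{0,3,2} = 1
G(6) = mex{1,0,3} = 2
G(7) = mex{2,1,0,0} = 3
G_A(7) = 3.
Pile B, S = {4, 6, 8, 9}:
G(0) = 0
G(1) = mex{} = 0
G(2) = mex{} = 0
G(3) = mex{} = 0
G(4) = mex{0} = 1
G(5) = mex{0} = 1
G(6) = mex{0,0} = 1
G(7) = mex{0,0} = 1
G(8) = mex{1,0,0} = 2
G(9) = mex{1,0,0,0} = 2
G(10) = mex{1,1,0,0} = 2
G(11) = mex{1,1,0,0} = 2
G(12) = mex{2,1,1,0} = 3
G(13) = mex{2,1,1,1} = 0
G(14) = mex{2,2,1,1} = 0
G(15) = mex{2,2,1,1} = 0
G(16) = mex{3,2,2,1} = 0
G(17) = mex{0,2,2,2} = 1
G(18) = mex{0,3,2,2} = 1
G_B(18) = 1.
Pile C, S = {4, 8, 9}:
n :  0  1  2  3  4  5  6  7  8  9 10 11 12 13 14 15 16 17 18 19
G :  0  0  0  0  1  1  1  1  2  2  2  2  3  0  0  0  0  1  1  1
G_C(19) = 1.
Combined Grundy value = 3 ⊕ 1 ⊕ 1 = 3.
A winning move leaves total XOR = 0, i.e. changes one component's Grundy value g to g ⊕ X where X is the current total.
Pile A: need g' = 3⊕3 = 0. Options: 7−1→G=2, 7−2→G=1, 7−3→G=0, 7−7→G=0. Hits: 2.
Pile B: need g' = 1⊕3 = 2. Options: 18−4→G=0, 18−6→G=3, 18−8→G=2, 18−9→G=2. Hits: 2.
Pile C: need g' = 1⊕3 = 2. Options: 19−4→G=0, 19−8→G=2, 19−9→G=2. Hits: 2.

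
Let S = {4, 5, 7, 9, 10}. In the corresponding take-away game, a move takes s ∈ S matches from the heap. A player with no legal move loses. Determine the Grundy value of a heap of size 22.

G(0) = 0
G(1) = mex{} = 0
G(2) = mex{} = 0
G(3) = mex{} = 0
G(4) = mex{0} = 1
G(5) = mex{0,0} = 1
G(6) = mex{0,0} = 1
G(7) = mex{0,0,0} = 1
G(8) = mex{1,0,0} = 2
G(9) = mex{1,1,0,0} = 2
G(10) = mex{1,1,0,0,0} = 2
G(11) = mex{1,1,1,0,0} = 2
G(12) = mex{2,1,1,0,0} = 3
G(13) = mex{2,2,1,1,0} = 3
G(14) = mex{2,2,1,1,1} = 0
G(15) = mex{2,2,2,1,1} = 0
G(16) = mex{3,2,2,1,1} = 0
G(17) = mex{3,3,2,2,1} = 0
G(18) = mex{0,3,2,2,2} = 1
G(19) = mex{0,0,3,2,2} = 1
G(20) = mex{0,0,3,2,2} = 1
G(21) = mex{0,0,0,3,2} = 1
G(22) = mex{1,0,0,3,3} = 2

2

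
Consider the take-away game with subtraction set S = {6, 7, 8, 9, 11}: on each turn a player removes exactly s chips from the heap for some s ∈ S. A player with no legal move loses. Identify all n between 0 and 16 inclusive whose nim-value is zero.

0, 1, 2, 3, 4, 5

n :  0  1  2  3  4  5  6  7  8  9 10 11 12 13 14 15 16
G :  0  0  0  0  0  0  1  1  1  1  1  1  2  2  2  2  2
P-positions are exactly the n with G(n) = 0.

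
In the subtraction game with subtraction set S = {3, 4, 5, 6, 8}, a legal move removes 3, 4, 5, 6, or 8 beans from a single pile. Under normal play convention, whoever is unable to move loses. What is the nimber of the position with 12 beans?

0

n :  0  1  2  3  4  5  6  7  8  9 10 11 12
G :  0  0  0  1  1  1  2  2  2  3  3  0  0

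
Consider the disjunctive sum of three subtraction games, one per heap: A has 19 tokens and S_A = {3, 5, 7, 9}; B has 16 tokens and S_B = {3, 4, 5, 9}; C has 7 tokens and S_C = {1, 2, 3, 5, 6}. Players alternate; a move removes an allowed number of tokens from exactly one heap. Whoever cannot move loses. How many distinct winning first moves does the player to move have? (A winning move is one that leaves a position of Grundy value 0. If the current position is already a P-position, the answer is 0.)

4

Heap A, S = {3, 5, 7, 9}:
G(0) = 0
G(1) = mex{} = 0
G(2) = mex{} = 0
G(3) = mex{0} = 1
G(4) = mex{0} = 1
G(5) = mex{0,0} = 1
G(6) = mex{1,0} = 2
G(7) = mex{1,0,0} = 2
G(8) = mex{1,1,0} = 2
G(9) = mex{2,1,0,0} = 3
G(10) = mex{2,1,1,0} = 3
G(11) = mex{2,2,1,0} = 3
G(12) = mex{3,2,1,1} = 0
G(13) = mex{3,2,2,1} = 0
G(14) = mex{3,3,2,1} = 0
G(15) = mex{0,3,2,2} = 1
G(16) = mex{0,3,3,2} = 1
G(17) = mex{0,0,3,2} = 1
G(18) = mex{1,0,3,3} = 2
G(19) = mex{1,0,0,3} = 2
G_A(19) = 2.
Heap B, S = {3, 4, 5, 9}:
n :  0  1  2  3  4  5  6  7  8  9 10 11 12 13 14 15 16
G :  0  0  0  1  1  1  2  2  0  3  3  1  4  2  0  0  0
G_B(16) = 0.
Heap C, S = {1, 2, 3, 5, 6}:
n : 0 1 2 3 4 5 6 7
G : 0 1 2 3 0 1 2 3
G_C(7) = 3.
Combined Grundy value = 2 ⊕ 0 ⊕ 3 = 1.
A winning move leaves total XOR = 0, i.e. changes one component's Grundy value g to g ⊕ X where X is the current total.
Heap A: need g' = 2⊕1 = 3. Options: 19−3→G=1, 19−5→G=0, 19−7→G=0, 19−9→G=3. Hits: 1.
Heap B: need g' = 0⊕1 = 1. Options: 16−3→G=2, 16−4→G=4, 16−5→G=1, 16−9→G=2. Hits: 1.
Heap C: need g' = 3⊕1 = 2. Options: 7−1→G=2, 7−2→G=1, 7−3→G=0, 7−5→G=2, 7−6→G=1. Hits: 2.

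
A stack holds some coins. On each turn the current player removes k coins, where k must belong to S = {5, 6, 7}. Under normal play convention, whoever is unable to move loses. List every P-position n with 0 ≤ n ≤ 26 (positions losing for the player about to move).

n :  0  1  2  3  4  5  6  7  8  9 10 11 12 13 14 15 16 17 18 19 20 21 22 23 24 25 26
G :  0  0  0  0  0  1  1  1  1  1  2  2  0  0  0  0  0  1  1  1  1  1  2  2  0  0  0
P-positions are exactly the n with G(n) = 0.

0, 1, 2, 3, 4, 12, 13, 14, 15, 16, 24, 25, 26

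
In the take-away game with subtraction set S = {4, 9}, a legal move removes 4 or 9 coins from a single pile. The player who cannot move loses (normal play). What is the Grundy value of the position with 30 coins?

G(0) = 0
G(1) = mex{} = 0
G(2) = mex{} = 0
G(3) = mex{} = 0
G(4) = mex{0} = 1
G(5) = mex{0} = 1
G(6) = mex{0} = 1
G(7) = mex{0} = 1
G(8) = mex{1} = 0
G(9) = mex{1,0} = 2
G(10) = mex{1,0} = 2
G(11) = mex{1,0} = 2
G(12) = mex{0,0} = 1
G(13) = mex{2,1} = 0
G(14) = mex{2,1} = 0
G(15) = mex{2,1} = 0
G(16) = mex{1,1} = 0
G(17) = mex{0,0} = 1
G(18) = mex{0,2} = 1
G(19) = mex{0,2} = 1
G(20) = mex{0,2} = 1
G(21) = mex{1,1} = 0
G(22) = mex{1,0} = 2
G(23) = mex{1,0} = 2
G(24) = mex{1,0} = 2
G(25) = mex{0,0} = 1
G(26) = mex{2,1} = 0
G(27) = mex{2,1} = 0
G(28) = mex{2,1} = 0
G(29) = mex{1,1} = 0
G(30) = mex{0,0} = 1

1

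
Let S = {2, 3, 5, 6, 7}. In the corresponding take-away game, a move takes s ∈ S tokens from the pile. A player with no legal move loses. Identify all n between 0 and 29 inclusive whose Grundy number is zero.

0, 1, 9, 10, 18, 19, 27, 28

G(0) = 0
G(1) = mex{} = 0
G(2) = mex{0} = 1
G(3) = mex{0,0} = 1
G(4) = mex{1,0} = 2
G(5) = mex{1,1,0} = 2
G(6) = mex{2,1,0,0} = 3
G(7) = mex{2,2,1,0,0} = 3
G(8) = mex{3,2,1,1,0} = 4
G(9) = mex{3,3,2,1,1} = 0
G(10) = mex{4,3,2,2,1} = 0
G(11) = mex{0,4,3,2,2} = 1
G(12) = mex{0,0,3,3,2} = 1
G(13) = mex{1,0,4,3,3} = 2
G(14) = mex{1,1,0,4,3} = 2
G(15) = mex{2,1,0,0,4} = 3
G(16) = mex{2,2,1,0,0} = 3
G(17) = mex{3,2,1,1,0} = 4
G(18) = mex{3,3,2,1,1} = 0
G(19) = mex{4,3,2,2,1} = 0
G(20) = mex{0,4,3,2,2} = 1
G(21) = mex{0,0,3,3,2} = 1
G(22) = mex{1,0,4,3,3} = 2
G(23) = mex{1,1,0,4,3} = 2
G(24) = mex{2,1,0,0,4} = 3
G(25) = mex{2,2,1,0,0} = 3
G(26) = mex{3,2,1,1,0} = 4
G(27) = mex{3,3,2,1,1} = 0
G(28) = mex{4,3,2,2,1} = 0
G(29) = mex{0,4,3,2,2} = 1
P-positions are exactly the n with G(n) = 0.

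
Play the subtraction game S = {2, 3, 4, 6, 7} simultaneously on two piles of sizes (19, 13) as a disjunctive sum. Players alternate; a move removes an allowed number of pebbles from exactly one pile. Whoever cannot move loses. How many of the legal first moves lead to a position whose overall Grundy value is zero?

All piles use S = {2, 3, 4, 6, 7}:
G(0) = 0
G(1) = mex{} = 0
G(2) = mex{0} = 1
G(3) = mex{0,0} = 1
G(4) = mex{1,0,0} = 2
G(5) = mex{1,1,0} = 2
G(6) = mex{2,1,1,0} = 3
G(7) = mex{2,2,1,0,0} = 3
G(8) = mex{3,2,2,1,0} = 4
G(9) = mex{3,3,2,1,1} = 0
G(10) = mex{4,3,3,2,1} = 0
G(11) = mex{0,4,3,2,2} = 1
G(12) = mex{0,0,4,3,2} = 1
G(13) = mex{1,0,0,3,3} = 2
G(14) = mex{1,1,0,4,3} = 2
G(15) = mex{2,1,1,0,4} = 3
G(16) = mex{2,2,1,0,0} = 3
G(17) = mex{3,2,2,1,0} = 4
G(18) = mex{3,3,2,1,1} = 0
G(19) = mex{4,3,3,2,1} = 0
Pile A: G(19) = 0.
Pile B: G(13) = 2.
Combined Grundy value = 0 ⊕ 2 = 2.
A winning move leaves total XOR = 0, i.e. changes one component's Grundy value g to g ⊕ X where X is the current total.
Pile A: need g' = 0⊕2 = 2. Options: 19−2→G=4, 19−3→G=3, 19−4→G=3, 19−6→G=2, 19−7→G=1. Hits: 1.
Pile B: need g' = 2⊕2 = 0. Options: 13−2→G=1, 13−3→G=0, 13−4→G=0, 13−6→G=3, 13−7→G=3. Hits: 2.

3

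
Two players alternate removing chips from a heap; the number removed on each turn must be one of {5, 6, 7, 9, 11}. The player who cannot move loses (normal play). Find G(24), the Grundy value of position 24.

1

n :  0  1  2  3  4  5  6  7  8  9 10 11 12 13 14 15 16 17 18 19 20 21 22 23 24
G :  0  0  0  0  0  1  1  1  1  1  2  2  2  2  2  3  0  0  0  0  0  1  1  1  1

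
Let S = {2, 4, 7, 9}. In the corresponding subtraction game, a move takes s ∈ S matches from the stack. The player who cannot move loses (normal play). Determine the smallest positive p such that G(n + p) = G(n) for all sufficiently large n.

G(0) = 0
G(1) = mex{} = 0
G(2) = mex{0} = 1
G(3) = mex{0} = 1
G(4) = mex{1,0} = 2
G(5) = mex{1,0} = 2
G(6) = mex{2,1} = 0
G(7) = mex{2,1,0} = 3
G(8) = mex{0,2,0} = 1
G(9) = mex{3,2,1,0} = 4
G(10) = mex{1,0,1,0} = 2
G(11) = mex{4,3,2,1} = 0
G(12) = mex{2,1,2,1} = 0
G(13) = mex{0,4,0,2} = 1
G(14) = mex{0,2,3,2} = 1
G(15) = mex{1,0,1,0} = 2
G(16) = mex{1,0,4,3} = 2
G(17) = mex{2,1,2,1} = 0
G(18) = mex{2,1,0,4} = 3
G(19) = mex{0,2,0,2} = 1
G(20) = mex{3,2,1,0} = 4
G(21) = mex{1,0,1,0} = 2
G(22) = mex{4,3,2,1} = 0
G(23) = mex{2,1,2,1} = 0
G(n+11) = G(n) holds for n = 0,…,8 (a full window of length max(S) = 9), so the sequence is purely periodic with period 11.

11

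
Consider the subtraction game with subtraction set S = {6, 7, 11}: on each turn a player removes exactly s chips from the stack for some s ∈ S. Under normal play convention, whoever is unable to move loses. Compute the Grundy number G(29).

n :  0  1  2  3  4  5  6  7  8  9 10 11 12 13 14 15 16 17 18 19 20 21 22 23 24 25 26 27 28 29
G :  0  0  0  0  0  0  1  1  1  1  1  1  2  2  2  2  2  0  0  0  0  0  0  1  1  1  1  1  1  2

2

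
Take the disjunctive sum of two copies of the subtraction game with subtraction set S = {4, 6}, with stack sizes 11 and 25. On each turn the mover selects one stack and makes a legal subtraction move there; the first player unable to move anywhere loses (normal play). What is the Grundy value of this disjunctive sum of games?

All stacks use S = {4, 6}:
G(0) = 0
G(1) = mex{} = 0
G(2) = mex{} = 0
G(3) = mex{} = 0
G(4) = mex{0} = 1
G(5) = mex{0} = 1
G(6) = mex{0,0} = 1
G(7) = mex{0,0} = 1
G(8) = mex{1,0} = 2
G(9) = mex{1,0} = 2
G(10) = mex{1,1} = 0
G(11) = mex{1,1} = 0
G(12) = mex{2,1} = 0
G(13) = mex{2,1} = 0
G(14) = mex{0,2} = 1
G(15) = mex{0,2} = 1
G(16) = mex{0,0} = 1
G(17) = mex{0,0} = 1
G(18) = mex{1,0} = 2
G(19) = mex{1,0} = 2
G(20) = mex{1,1} = 0
G(21) = mex{1,1} = 0
G(22) = mex{2,1} = 0
G(23) = mex{2,1} = 0
G(24) = mex{0,2} = 1
G(25) = mex{0,2} = 1
Stack A: G(11) = 0.
Stack B: G(25) = 1.
Combined Grundy value = 0 ⊕ 1 = 1.

1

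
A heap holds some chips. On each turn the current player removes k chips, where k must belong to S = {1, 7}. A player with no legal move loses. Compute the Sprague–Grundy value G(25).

n :  0  1  2  3  4  5  6  7  8  9 10 11 12 13 14 15 16 17 18 19 20 21 22 23 24 25
G :  0  1  0  1  0  1  0  1  0  1  0  1  0  1  0  1  0  1  0  1  0  1  0  1  0  1

1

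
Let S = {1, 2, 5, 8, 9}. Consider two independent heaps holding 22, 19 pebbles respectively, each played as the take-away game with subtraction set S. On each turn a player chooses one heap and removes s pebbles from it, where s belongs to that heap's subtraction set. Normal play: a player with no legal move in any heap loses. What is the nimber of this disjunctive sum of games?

1

All heaps use S = {1, 2, 5, 8, 9}:
G(0) = 0
G(1) = mex{0} = 1
G(2) = mex{1,0} = 2
G(3) = mex{2,1} = 0
G(4) = mex{0,2} = 1
G(5) = mex{1,0,0} = 2
G(6) = mex{2,1,1} = 0
G(7) = mex{0,2,2} = 1
G(8) = mex{1,0,0,0} = 2
G(9) = mex{2,1,1,1,0} = 3
G(10) = mex{3,2,2,2,1} = 0
G(11) = mex{0,3,0,0,2} = 1
G(12) = mex{1,0,1,1,0} = 2
G(13) = mex{2,1,2,2,1} = 0
G(14) = mex{0,2,3,0,2} = 1
G(15) = mex{1,0,0,1,0} = 2
G(16) = mex{2,1,1,2,1} = 0
G(17) = mex{0,2,2,3,2} = 1
G(18) = mex{1,0,0,0,3} = 2
G(19) = mex{2,1,1,1,0} = 3
G(20) = mex{3,2,2,2,1} = 0
G(21) = mex{0,3,0,0,2} = 1
G(22) = mex{1,0,1,1,0} = 2
Heap A: G(22) = 2.
Heap B: G(19) = 3.
Combined Grundy value = 2 ⊕ 3 = 1.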